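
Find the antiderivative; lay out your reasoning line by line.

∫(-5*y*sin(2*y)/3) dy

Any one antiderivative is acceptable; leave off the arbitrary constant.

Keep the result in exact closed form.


Step 1. Integrate ∫(-5*y*sin(2*y)/3) dy by parts with u = y, dv = (-5*sin(2*y)/3) dy, so v = 5*cos(2*y)/6: now 5*y*cos(2*y)/6 + ∫(-5*cos(2*y)/6) dy.
Step 2. Evaluate the standard form: now 5*y*cos(2*y)/6 - 5*sin(2*y)/12.
Answer: 5*y*cos(2*y)/6 - 5*sin(2*y)/12.


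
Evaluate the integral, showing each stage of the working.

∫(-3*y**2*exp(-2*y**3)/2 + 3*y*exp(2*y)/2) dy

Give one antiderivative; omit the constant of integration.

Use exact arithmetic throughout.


Step 1. Rewrite: now ∫(3*y*exp(2*y)/2) dy + ∫(-3*y**2*exp(-2*y**3)/2) dy.
Step 2. Integrate ∫(3*y*exp(2*y)/2) dy by parts with u = y, dv = (3*exp(2*y)/2) dy, so v = 3*exp(2*y)/4: now 3*y*exp(2*y)/4 + ∫(-3*y**2*exp(-2*y**3)/2) dy + ∫(-3*exp(2*y)/4) dy.
Step 3. Evaluate the standard form: now 3*y*exp(2*y)/4 - 3*exp(2*y)/8 + ∫(-3*y**2*exp(-2*y**3)/2) dy.
Step 4. Substitute u = y**3, turning ∫(-3*y**2*exp(-2*y**3)/2) dy into ∫(-exp(-2*u)/2) du: now 3*y*exp(2*y)/4 - 3*exp(2*y)/8 + ∫(-exp(-2*u)/2) du.
Step 5. Evaluate the standard form: now 3*y*exp(2*y)/4 - 3*exp(2*y)/8 + exp(-2*u)/4.
Step 6. Substitute back u = y**3: now 3*y*exp(2*y)/4 - 3*exp(2*y)/8 + exp(-2*y**3)/4.
Answer: 3*y*exp(2*y)/4 - 3*exp(2*y)/8 + exp(-2*y**3)/4.


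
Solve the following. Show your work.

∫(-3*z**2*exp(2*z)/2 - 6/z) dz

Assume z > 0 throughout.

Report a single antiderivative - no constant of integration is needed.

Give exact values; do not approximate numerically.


Step 1. Rewrite: now ∫(-6/z) dz + ∫(-3*z**2*exp(2*z)/2) dz.
Step 2. Evaluate the standard form [assuming z > 0]: now -6*log(z) + ∫(-3*z**2*exp(2*z)/2) dz.
Step 3. Integrate ∫(-3*z**2*exp(2*z)/2) dz by parts with u = z**2, dv = (-3*exp(2*z)/2) dz, so v = -3*exp(2*z)/4: now -3*z**2*exp(2*z)/4 - 6*log(z) + ∫(3*z*exp(2*z)/2) dz.
Step 4. Integrate ∫(3*z*exp(2*z)/2) dz by parts with u = z, dv = (3*exp(2*z)/2) dz, so v = 3*exp(2*z)/4: now -3*z**2*exp(2*z)/4 + 3*z*exp(2*z)/4 - 6*log(z) + ∫(-3*exp(2*z)/4) dz.
Step 5. Evaluate the standard form: now -3*z**2*exp(2*z)/4 + 3*z*exp(2*z)/4 - 3*exp(2*z)/8 - 6*log(z).
Answer: -3*z**2*exp(2*z)/4 + 3*z*exp(2*z)/4 - 3*exp(2*z)/8 - 6*log(z).


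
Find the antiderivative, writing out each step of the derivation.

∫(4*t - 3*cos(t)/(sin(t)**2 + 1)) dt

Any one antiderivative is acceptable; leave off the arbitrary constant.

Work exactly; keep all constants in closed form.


Step 1. Rewrite: now ∫(4*t) dt + ∫(-3*cos(t)/(sin(t)**2 + 1)) dt.
Step 2. Evaluate the standard form: now 2*t**2 + ∫(-3*cos(t)/(sin(t)**2 + 1)) dt.
Step 3. Substitute u = sin(t), turning ∫(-3*cos(t)/(sin(t)**2 + 1)) dt into ∫(-3/(u**2 + 1)) du: now 2*t**2 + ∫(-3/(u**2 + 1)) du.
Step 4. Evaluate the standard form: now 2*t**2 - 3*atan(u).
Step 5. Substitute back u = sin(t): now 2*t**2 - 3*atan(sin(t)).
Answer: 2*t**2 - 3*atan(sin(t)).


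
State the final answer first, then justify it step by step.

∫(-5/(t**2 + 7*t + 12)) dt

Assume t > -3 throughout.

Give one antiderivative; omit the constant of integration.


The answer is -5*log(t + 3) + 5*log(t + 4).
Step 1. Decompose ∫(-5/(t**2 + 7*t + 12)) dt by partial fractions, -5/(t**2 + 7*t + 12) = 5/(t + 4) - 5/(t + 3): now ∫(-5/(t + 3)) dt + ∫(5/(t + 4)) dt.
Step 2. Evaluate the standard form [assuming t > -3]: now -5*log(t + 3) + ∫(5/(t + 4)) dt.
Step 3. Evaluate the standard form [assuming t > -4]: now -5*log(t + 3) + 5*log(t + 4).
Answer: -5*log(t + 3) + 5*log(t + 4).


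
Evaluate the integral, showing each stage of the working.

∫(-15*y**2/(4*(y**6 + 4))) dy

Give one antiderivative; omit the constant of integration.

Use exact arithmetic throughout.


Step 1. Substitute u = y**3, turning ∫(-15*y**2/(4*(y**6 + 4))) dy into ∫(-5/(4*(u**2 + 4))) du: now ∫(-5/(4*(u**2 + 4))) du.
Step 2. Evaluate the standard form: now -5*atan(u/2)/8.
Step 3. Substitute back u = y**3: now -5*atan(y**3/2)/8.
Answer: -5*atan(y**3/2)/8.


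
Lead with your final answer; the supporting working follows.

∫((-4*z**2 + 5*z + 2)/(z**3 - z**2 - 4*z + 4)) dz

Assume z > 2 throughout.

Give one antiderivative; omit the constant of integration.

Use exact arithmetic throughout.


The answer is -log(z - 2) - log(z - 1) - 2*log(z + 2).
Step 1. Decompose ∫((-4*z**2 + 5*z + 2)/(z**3 - z**2 - 4*z + 4)) dz by partial fractions, (-4*z**2 + 5*z + 2)/(z**3 - z**2 - 4*z + 4) = -2/(z + 2) - 1/(z - 1) - 1/(z - 2): now ∫(-1/(z - 2)) dz + ∫(-1/(z - 1)) dz + ∫(-2/(z + 2)) dz.
Step 2. Evaluate the standard form [assuming z > 1]: now -log(z - 1) + ∫(-1/(z - 2)) dz + ∫(-2/(z + 2)) dz.
Step 3. Evaluate the standard form [assuming z > -2]: now -log(z - 1) - 2*log(z + 2) + ∫(-1/(z - 2)) dz.
Step 4. Evaluate the standard form [assuming z > 2]: now -log(z - 2) - log(z - 1) - 2*log(z + 2).
Answer: -log(z - 2) - log(z - 1) - 2*log(z + 2).


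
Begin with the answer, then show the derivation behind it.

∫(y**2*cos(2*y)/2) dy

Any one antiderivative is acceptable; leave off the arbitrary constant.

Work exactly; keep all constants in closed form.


The answer is y**2*sin(2*y)/4 + y*cos(2*y)/4 - sin(2*y)/8.
Step 1. Integrate ∫(y**2*cos(2*y)/2) dy by parts with u = y**2, dv = (cos(2*y)/2) dy, so v = sin(2*y)/4: now y**2*sin(2*y)/4 + ∫(-y*sin(2*y)/2) dy.
Step 2. Integrate ∫(-y*sin(2*y)/2) dy by parts with u = y, dv = (-sin(2*y)/2) dy, so v = cos(2*y)/4: now y**2*sin(2*y)/4 + y*cos(2*y)/4 + ∫(-cos(2*y)/4) dy.
Step 3. Evaluate the standard form: now y**2*sin(2*y)/4 + y*cos(2*y)/4 - sin(2*y)/8.
Answer: y**2*sin(2*y)/4 + y*cos(2*y)/4 - sin(2*y)/8.


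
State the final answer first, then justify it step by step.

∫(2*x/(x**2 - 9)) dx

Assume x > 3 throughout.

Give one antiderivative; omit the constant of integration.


The answer is log(x - 3) + log(x + 3).
Step 1. Decompose ∫(2*x/(x**2 - 9)) dx by partial fractions, 2*x/(x**2 - 9) = 1/(x + 3) + 1/(x - 3): now ∫(1/(x - 3)) dx + ∫(1/(x + 3)) dx.
Step 2. Evaluate the standard form [assuming x > 3]: now log(x - 3) + ∫(1/(x + 3)) dx.
Step 3. Evaluate the standard form [assuming x > -3]: now log(x - 3) + log(x + 3).
Answer: log(x - 3) + log(x + 3).


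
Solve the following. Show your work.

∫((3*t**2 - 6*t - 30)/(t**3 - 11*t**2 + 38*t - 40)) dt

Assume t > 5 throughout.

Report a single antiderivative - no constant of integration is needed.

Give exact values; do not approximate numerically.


Step 1. Decompose ∫((3*t**2 - 6*t - 30)/(t**3 - 11*t**2 + 38*t - 40)) dt by partial fractions, (3*t**2 - 6*t - 30)/(t**3 - 11*t**2 + 38*t - 40) = -5/(t - 2) + 3/(t - 4) + 5/(t - 5): now ∫(5/(t - 5)) dt + ∫(3/(t - 4)) dt + ∫(-5/(t - 2)) dt.
Step 2. Evaluate the standard form [assuming t > 5]: now 5*log(t - 5) + ∫(3/(t - 4)) dt + ∫(-5/(t - 2)) dt.
Step 3. Evaluate the standard form [assuming t > 4]: now 5*log(t - 5) + 3*log(t - 4) + ∫(-5/(t - 2)) dt.
Step 4. Evaluate the standard form [assuming t > 2]: now 5*log(t - 5) + 3*log(t - 4) - 5*log(t - 2).
Answer: 5*log(t - 5) + 3*log(t - 4) - 5*log(t - 2).


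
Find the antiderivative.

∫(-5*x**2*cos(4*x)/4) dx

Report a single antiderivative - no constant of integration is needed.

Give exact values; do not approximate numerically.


Answer: -5*x**2*sin(4*x)/16 - 5*x*cos(4*x)/32 + 5*sin(4*x)/128.


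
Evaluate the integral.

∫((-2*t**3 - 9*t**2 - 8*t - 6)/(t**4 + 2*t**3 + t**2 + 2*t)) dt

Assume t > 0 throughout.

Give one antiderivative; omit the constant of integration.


Answer: -3*log(t) + log(t + 2) - 3*atan(t).


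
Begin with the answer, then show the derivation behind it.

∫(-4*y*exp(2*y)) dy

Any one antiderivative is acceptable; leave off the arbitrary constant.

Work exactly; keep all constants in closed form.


The answer is -2*y*exp(2*y) + exp(2*y).
Step 1. Integrate ∫(-4*y*exp(2*y)) dy by parts with u = y, dv = (-4*exp(2*y)) dy, so v = -2*exp(2*y): now -2*y*exp(2*y) + ∫(2*exp(2*y)) dy.
Step 2. Evaluate the standard form: now -2*y*exp(2*y) + exp(2*y).
Answer: -2*y*exp(2*y) + exp(2*y).


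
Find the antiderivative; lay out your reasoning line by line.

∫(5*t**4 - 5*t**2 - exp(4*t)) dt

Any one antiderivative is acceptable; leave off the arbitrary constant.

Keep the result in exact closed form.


Step 1. Rewrite: now ∫(-5*t**2) dt + ∫(5*t**4) dt + ∫(-exp(4*t)) dt.
Step 2. Evaluate the standard form: now -exp(4*t)/4 + ∫(-5*t**2) dt + ∫(5*t**4) dt.
Step 3. Evaluate the standard form: now -5*t**3/3 - exp(4*t)/4 + ∫(5*t**4) dt.
Step 4. Evaluate the standard form: now t**5 - 5*t**3/3 - exp(4*t)/4.
Answer: t**5 - 5*t**3/3 - exp(4*t)/4.


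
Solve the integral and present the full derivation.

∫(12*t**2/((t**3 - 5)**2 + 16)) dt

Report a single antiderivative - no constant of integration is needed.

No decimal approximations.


Step 1. Substitute u = t**3 - 5, turning ∫(12*t**2/((t**3 - 5)**2 + 16)) dt into ∫(4/(u**2 + 16)) du: now ∫(4/(u**2 + 16)) du.
Step 2. Evaluate the standard form: now atan(u/4).
Step 3. Substitute back u = t**3 - 5: now atan(t**3/4 - 5/4).
Answer: atan(t**3/4 - 5/4).


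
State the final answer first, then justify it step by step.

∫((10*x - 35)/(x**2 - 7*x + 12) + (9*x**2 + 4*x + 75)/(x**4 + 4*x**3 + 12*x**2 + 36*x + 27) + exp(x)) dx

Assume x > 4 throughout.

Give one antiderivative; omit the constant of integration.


The answer is exp(x) + 5*log(x - 4) + 5*log(x - 3) + 4*log(x + 1) - 4*log(x + 3) + atan(x/3)/3.
Step 1. Rewrite: now ∫((10*x - 35)/(x**2 - 7*x + 12)) dx + ∫((9*x**2 + 4*x + 75)/(x**4 + 4*x**3 + 12*x**2 + 36*x + 27)) dx + ∫(exp(x)) dx.
Step 2. Decompose ∫((10*x - 35)/(x**2 - 7*x + 12)) dx by partial fractions, (10*x - 35)/(x**2 - 7*x + 12) = 5/(x - 3) + 5/(x - 4): now ∫((9*x**2 + 4*x + 75)/(x**4 + 4*x**3 + 12*x**2 + 36*x + 27)) dx + ∫(5/(x - 4)) dx + ∫(5/(x - 3)) dx + ∫(exp(x)) dx.
Step 3. Evaluate the standard form [assuming x > 3]: now 5*log(x - 3) + ∫((9*x**2 + 4*x + 75)/(x**4 + 4*x**3 + 12*x**2 + 36*x + 27)) dx + ∫(5/(x - 4)) dx + ∫(exp(x)) dx.
Step 4. Evaluate the standard form [assuming x > 4]: now 5*log(x - 4) + 5*log(x - 3) + ∫((9*x**2 + 4*x + 75)/(x**4 + 4*x**3 + 12*x**2 + 36*x + 27)) dx + ∫(exp(x)) dx.
Step 5. Evaluate the standard form: now exp(x) + 5*log(x - 4) + 5*log(x - 3) + ∫((9*x**2 + 4*x + 75)/(x**4 + 4*x**3 + 12*x**2 + 36*x + 27)) dx.
Step 6. Decompose ∫((9*x**2 + 4*x + 75)/(x**4 + 4*x**3 + 12*x**2 + 36*x + 27)) dx by partial fractions, (9*x**2 + 4*x + 75)/(x**4 + 4*x**3 + 12*x**2 + 36*x + 27) = 1/(x**2 + 9) - 4/(x + 3) + 4/(x + 1): now exp(x) + 5*log(x - 4) + 5*log(x - 3) + ∫(4/(x + 1)) dx + ∫(-4/(x + 3)) dx + ∫(1/(x**2 + 9)) dx.
Step 7. Evaluate the standard form [assuming x > -3]: now exp(x) + 5*log(x - 4) + 5*log(x - 3) - 4*log(x + 3) + ∫(4/(x + 1)) dx + ∫(1/(x**2 + 9)) dx.
Step 8. Evaluate the standard form [assuming x > -1]: now exp(x) + 5*log(x - 4) + 5*log(x - 3) + 4*log(x + 1) - 4*log(x + 3) + ∫(1/(x**2 + 9)) dx.
Step 9. Evaluate the standard form: now exp(x) + 5*log(x - 4) + 5*log(x - 3) + 4*log(x + 1) - 4*log(x + 3) + atan(x/3)/3.
Answer: exp(x) + 5*log(x - 4) + 5*log(x - 3) + 4*log(x + 1) - 4*log(x + 3) + atan(x/3)/3.


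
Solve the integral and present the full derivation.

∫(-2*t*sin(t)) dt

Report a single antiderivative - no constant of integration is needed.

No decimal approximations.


Step 1. Integrate ∫(-2*t*sin(t)) dt by parts with u = t, dv = (-2*sin(t)) dt, so v = 2*cos(t): now 2*t*cos(t) + ∫(-2*cos(t)) dt.
Step 2. Evaluate the standard form: now 2*t*cos(t) - 2*sin(t).
Answer: 2*t*cos(t) - 2*sin(t).


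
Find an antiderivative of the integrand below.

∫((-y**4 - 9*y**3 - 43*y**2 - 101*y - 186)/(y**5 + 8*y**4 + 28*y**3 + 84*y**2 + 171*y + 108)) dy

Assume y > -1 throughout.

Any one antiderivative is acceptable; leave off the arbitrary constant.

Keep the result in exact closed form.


Answer: -2*log(y + 1) + 3*log(y + 3) - 2*log(y + 4) - 2*atan(y/3)/3.


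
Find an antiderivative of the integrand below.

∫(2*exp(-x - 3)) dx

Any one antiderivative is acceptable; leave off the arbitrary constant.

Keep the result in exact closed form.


Answer: -2*exp(-x - 3).


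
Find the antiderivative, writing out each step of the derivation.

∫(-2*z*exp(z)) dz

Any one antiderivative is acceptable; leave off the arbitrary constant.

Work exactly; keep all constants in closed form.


Step 1. Integrate ∫(-2*z*exp(z)) dz by parts with u = z, dv = (-2*exp(z)) dz, so v = -2*exp(z): now -2*z*exp(z) + ∫(2*exp(z)) dz.
Step 2. Evaluate the standard form: now -2*z*exp(z) + 2*exp(z).
Answer: -2*z*exp(z) + 2*exp(z).


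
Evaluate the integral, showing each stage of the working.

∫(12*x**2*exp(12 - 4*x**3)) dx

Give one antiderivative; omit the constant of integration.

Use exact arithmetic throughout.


Step 1. Substitute u = x**3 - 3, turning ∫(12*x**2*exp(12 - 4*x**3)) dx into ∫(4*exp(-4*u)) du: now ∫(4*exp(-4*u)) du.
Step 2. Evaluate the standard form: now -exp(-4*u).
Step 3. Substitute back u = x**3 - 3: now -exp(12 - 4*x**3).
Answer: -exp(12 - 4*x**3).


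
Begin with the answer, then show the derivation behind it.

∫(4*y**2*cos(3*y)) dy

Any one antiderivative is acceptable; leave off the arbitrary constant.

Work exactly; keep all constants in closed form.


The answer is 4*y**2*sin(3*y)/3 + 8*y*cos(3*y)/9 - 8*sin(3*y)/27.
Step 1. Integrate ∫(4*y**2*cos(3*y)) dy by parts with u = y**2, dv = (4*cos(3*y)) dy, so v = 4*sin(3*y)/3: now 4*y**2*sin(3*y)/3 + ∫(-8*y*sin(3*y)/3) dy.
Step 2. Integrate ∫(-8*y*sin(3*y)/3) dy by parts with u = y, dv = (-8*sin(3*y)/3) dy, so v = 8*cos(3*y)/9: now 4*y**2*sin(3*y)/3 + 8*y*cos(3*y)/9 + ∫(-8*cos(3*y)/9) dy.
Step 3. Evaluate the standard form: now 4*y**2*sin(3*y)/3 + 8*y*cos(3*y)/9 - 8*sin(3*y)/27.
Answer: 4*y**2*sin(3*y)/3 + 8*y*cos(3*y)/9 - 8*sin(3*y)/27.


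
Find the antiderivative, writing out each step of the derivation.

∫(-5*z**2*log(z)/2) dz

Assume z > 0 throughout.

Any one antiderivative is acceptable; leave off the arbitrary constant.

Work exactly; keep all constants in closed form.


Step 1. Integrate ∫(-5*z**2*log(z)/2) dz by parts with u = log(z), dv = (-5*z**2/2) dz, so v = -5*z**3/6 [assuming z > 0]: now -5*z**3*log(z)/6 + ∫(5*z**2/6) dz.
Step 2. Evaluate the standard form: now -5*z**3*log(z)/6 + 5*z**3/18.
Answer: -5*z**3*log(z)/6 + 5*z**3/18.


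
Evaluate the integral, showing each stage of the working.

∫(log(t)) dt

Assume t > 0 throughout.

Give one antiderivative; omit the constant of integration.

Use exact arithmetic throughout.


Step 1. Integrate ∫(log(t)) dt by parts with u = log(t), dv = (1) dt, so v = t [assuming t > 0]: now t*log(t) + ∫(-1) dt.
Step 2. Evaluate the standard form: now t*log(t) - t.
Answer: t*log(t) - t.


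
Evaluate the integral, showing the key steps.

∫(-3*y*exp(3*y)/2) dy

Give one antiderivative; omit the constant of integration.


Step 1. Integrate ∫(-3*y*exp(3*y)/2) dy by parts with u = y, dv = (-3*exp(3*y)/2) dy, so v = -exp(3*y)/2: now -y*exp(3*y)/2 + ∫(exp(3*y)/2) dy.
Step 2. Evaluate the standard form: now -y*exp(3*y)/2 + exp(3*y)/6.
Answer: -y*exp(3*y)/2 + exp(3*y)/6.


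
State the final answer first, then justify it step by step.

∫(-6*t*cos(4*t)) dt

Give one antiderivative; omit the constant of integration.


The answer is -3*t*sin(4*t)/2 - 3*cos(4*t)/8.
Step 1. Integrate ∫(-6*t*cos(4*t)) dt by parts with u = t, dv = (-6*cos(4*t)) dt, so v = -3*sin(4*t)/2: now -3*t*sin(4*t)/2 + ∫(3*sin(4*t)/2) dt.
Step 2. Evaluate the standard form: now -3*t*sin(4*t)/2 - 3*cos(4*t)/8.
Answer: -3*t*sin(4*t)/2 - 3*cos(4*t)/8.


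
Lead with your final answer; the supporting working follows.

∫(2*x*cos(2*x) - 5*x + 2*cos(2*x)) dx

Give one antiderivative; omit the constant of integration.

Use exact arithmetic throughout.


The answer is -5*x**2/2 + x*sin(2*x) + sin(2*x) + cos(2*x)/2.
Step 1. Rewrite: now ∫(-5*x) dx + ∫(2*x*cos(2*x)) dx + ∫(2*cos(2*x)) dx.
Step 2. Evaluate the standard form: now sin(2*x) + ∫(-5*x) dx + ∫(2*x*cos(2*x)) dx.
Step 3. Evaluate the standard form: now -5*x**2/2 + sin(2*x) + ∫(2*x*cos(2*x)) dx.
Step 4. Integrate ∫(2*x*cos(2*x)) dx by parts with u = x, dv = (2*cos(2*x)) dx, so v = sin(2*x): now -5*x**2/2 + x*sin(2*x) + sin(2*x) + ∫(-sin(2*x)) dx.
Step 5. Evaluate the standard form: now -5*x**2/2 + x*sin(2*x) + sin(2*x) + cos(2*x)/2.
Answer: -5*x**2/2 + x*sin(2*x) + sin(2*x) + cos(2*x)/2.


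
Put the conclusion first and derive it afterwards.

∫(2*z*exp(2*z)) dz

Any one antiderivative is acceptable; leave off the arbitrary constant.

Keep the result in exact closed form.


The answer is z*exp(2*z) - exp(2*z)/2.
Step 1. Integrate ∫(2*z*exp(2*z)) dz by parts with u = z, dv = (2*exp(2*z)) dz, so v = exp(2*z): now z*exp(2*z) + ∫(-exp(2*z)) dz.
Step 2. Evaluate the standard form: now z*exp(2*z) - exp(2*z)/2.
Answer: z*exp(2*z) - exp(2*z)/2.


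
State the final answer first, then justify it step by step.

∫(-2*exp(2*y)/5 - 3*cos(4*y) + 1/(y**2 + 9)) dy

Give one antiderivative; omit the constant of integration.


The answer is -exp(2*y)/5 - 3*sin(4*y)/4 + atan(y/3)/3.
Step 1. Rewrite: now ∫(1/(y**2 + 9)) dy + ∫(-2*exp(2*y)/5) dy + ∫(-3*cos(4*y)) dy.
Step 2. Evaluate the standard form: now atan(y/3)/3 + ∫(-2*exp(2*y)/5) dy + ∫(-3*cos(4*y)) dy.
Step 3. Evaluate the standard form: now -3*sin(4*y)/4 + atan(y/3)/3 + ∫(-2*exp(2*y)/5) dy.
Step 4. Evaluate the standard form: now -exp(2*y)/5 - 3*sin(4*y)/4 + atan(y/3)/3.
Answer: -exp(2*y)/5 - 3*sin(4*y)/4 + atan(y/3)/3.


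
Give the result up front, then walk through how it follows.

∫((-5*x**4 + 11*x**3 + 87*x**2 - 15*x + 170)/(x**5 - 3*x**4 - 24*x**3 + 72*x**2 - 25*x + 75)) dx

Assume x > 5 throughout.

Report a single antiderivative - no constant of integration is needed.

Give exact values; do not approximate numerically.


The answer is log(x - 5) - 5*log(x - 3) - log(x + 5) + atan(x).
Step 1. Decompose ∫((-5*x**4 + 11*x**3 + 87*x**2 - 15*x + 170)/(x**5 - 3*x**4 - 24*x**3 + 72*x**2 - 25*x + 75)) dx by partial fractions, (-5*x**4 + 11*x**3 + 87*x**2 - 15*x + 170)/(x**5 - 3*x**4 - 24*x**3 + 72*x**2 - 25*x + 75) = 1/(x**2 + 1) - 1/(x + 5) - 5/(x - 3) + 1/(x - 5): now ∫(1/(x - 5)) dx + ∫(-5/(x - 3)) dx + ∫(-1/(x + 5)) dx + ∫(1/(x**2 + 1)) dx.
Step 2. Evaluate the standard form [assuming x > 5]: now log(x - 5) + ∫(-5/(x - 3)) dx + ∫(-1/(x + 5)) dx + ∫(1/(x**2 + 1)) dx.
Step 3. Evaluate the standard form [assuming x > 3]: now log(x - 5) - 5*log(x - 3) + ∫(-1/(x + 5)) dx + ∫(1/(x**2 + 1)) dx.
Step 4. Evaluate the standard form [assuming x > -5]: now log(x - 5) - 5*log(x - 3) - log(x + 5) + ∫(1/(x**2 + 1)) dx.
Step 5. Evaluate the standard form: now log(x - 5) - 5*log(x - 3) - log(x + 5) + atan(x).
Answer: log(x - 5) - 5*log(x - 3) - log(x + 5) + atan(x).


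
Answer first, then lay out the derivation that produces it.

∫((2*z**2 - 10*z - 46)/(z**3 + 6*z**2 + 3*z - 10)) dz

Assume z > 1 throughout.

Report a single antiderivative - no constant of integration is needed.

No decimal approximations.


The answer is -3*log(z - 1) + 2*log(z + 2) + 3*log(z + 5).
Step 1. Decompose ∫((2*z**2 - 10*z - 46)/(z**3 + 6*z**2 + 3*z - 10)) dz by partial fractions, (2*z**2 - 10*z - 46)/(z**3 + 6*z**2 + 3*z - 10) = 3/(z + 5) + 2/(z + 2) - 3/(z - 1): now ∫(-3/(z - 1)) dz + ∫(2/(z + 2)) dz + ∫(3/(z + 5)) dz.
Step 2. Evaluate the standard form [assuming z > -2]: now 2*log(z + 2) + ∫(-3/(z - 1)) dz + ∫(3/(z + 5)) dz.
Step 3. Evaluate the standard form [assuming z > -5]: now 2*log(z + 2) + 3*log(z + 5) + ∫(-3/(z - 1)) dz.
Step 4. Evaluate the standard form [assuming z > 1]: now -3*log(z - 1) + 2*log(z + 2) + 3*log(z + 5).
Answer: -3*log(z - 1) + 2*log(z + 2) + 3*log(z + 5).


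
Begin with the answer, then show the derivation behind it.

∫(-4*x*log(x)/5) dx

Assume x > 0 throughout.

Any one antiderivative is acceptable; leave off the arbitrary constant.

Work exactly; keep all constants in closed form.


The answer is -2*x**2*log(x)/5 + x**2/5.
Step 1. Integrate ∫(-4*x*log(x)/5) dx by parts with u = log(x), dv = (-4*x/5) dx, so v = -2*x**2/5 [assuming x > 0]: now -2*x**2*log(x)/5 + ∫(2*x/5) dx.
Step 2. Evaluate the standard form: now -2*x**2*log(x)/5 + x**2/5.
Answer: -2*x**2*log(x)/5 + x**2/5.


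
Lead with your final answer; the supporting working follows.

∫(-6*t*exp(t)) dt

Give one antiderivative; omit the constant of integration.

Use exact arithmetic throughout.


The answer is -6*t*exp(t) + 6*exp(t).
Step 1. Integrate ∫(-6*t*exp(t)) dt by parts with u = t, dv = (-6*exp(t)) dt, so v = -6*exp(t): now -6*t*exp(t) + ∫(6*exp(t)) dt.
Step 2. Evaluate the standard form: now -6*t*exp(t) + 6*exp(t).
Answer: -6*t*exp(t) + 6*exp(t).


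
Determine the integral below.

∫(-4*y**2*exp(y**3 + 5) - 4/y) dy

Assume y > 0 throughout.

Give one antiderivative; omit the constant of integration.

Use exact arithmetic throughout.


Answer: -4*exp(y**3 + 5)/3 - 4*log(y).


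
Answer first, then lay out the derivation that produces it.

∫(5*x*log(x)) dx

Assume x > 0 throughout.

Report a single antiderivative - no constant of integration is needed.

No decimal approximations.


The answer is 5*x**2*log(x)/2 - 5*x**2/4.
Step 1. Integrate ∫(5*x*log(x)) dx by parts with u = log(x), dv = (5*x) dx, so v = 5*x**2/2 [assuming x > 0]: now 5*x**2*log(x)/2 + ∫(-5*x/2) dx.
Step 2. Evaluate the standard form: now 5*x**2*log(x)/2 - 5*x**2/4.
Answer: 5*x**2*log(x)/2 - 5*x**2/4.


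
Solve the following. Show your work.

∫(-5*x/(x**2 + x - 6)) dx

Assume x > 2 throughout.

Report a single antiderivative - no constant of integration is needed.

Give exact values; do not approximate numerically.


Step 1. Decompose ∫(-5*x/(x**2 + x - 6)) dx by partial fractions, -5*x/(x**2 + x - 6) = -3/(x + 3) - 2/(x - 2): now ∫(-2/(x - 2)) dx + ∫(-3/(x + 3)) dx.
Step 2. Evaluate the standard form [assuming x > -3]: now -3*log(x + 3) + ∫(-2/(x - 2)) dx.
Step 3. Evaluate the standard form [assuming x > 2]: now -2*log(x - 2) - 3*log(x + 3).
Answer: -2*log(x - 2) - 3*log(x + 3).


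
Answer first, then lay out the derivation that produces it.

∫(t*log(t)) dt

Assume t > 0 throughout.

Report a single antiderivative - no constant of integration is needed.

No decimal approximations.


The answer is t**2*log(t)/2 - t**2/4.
Step 1. Integrate ∫(t*log(t)) dt by parts with u = log(t), dv = (t) dt, so v = t**2/2 [assuming t > 0]: now t**2*log(t)/2 + ∫(-t/2) dt.
Step 2. Evaluate the standard form: now t**2*log(t)/2 - t**2/4.
Answer: t**2*log(t)/2 - t**2/4.


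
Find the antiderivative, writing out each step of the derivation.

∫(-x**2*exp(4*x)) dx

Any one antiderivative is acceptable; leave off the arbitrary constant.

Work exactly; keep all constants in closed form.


Step 1. Integrate ∫(-x**2*exp(4*x)) dx by parts with u = x**2, dv = (-exp(4*x)) dx, so v = -exp(4*x)/4: now -x**2*exp(4*x)/4 + ∫(x*exp(4*x)/2) dx.
Step 2. Integrate ∫(x*exp(4*x)/2) dx by parts with u = x, dv = (exp(4*x)/2) dx, so v = exp(4*x)/8: now -x**2*exp(4*x)/4 + x*exp(4*x)/8 + ∫(-exp(4*x)/8) dx.
Step 3. Evaluate the standard form: now -x**2*exp(4*x)/4 + x*exp(4*x)/8 - exp(4*x)/32.
Answer: -x**2*exp(4*x)/4 + x*exp(4*x)/8 - exp(4*x)/32.


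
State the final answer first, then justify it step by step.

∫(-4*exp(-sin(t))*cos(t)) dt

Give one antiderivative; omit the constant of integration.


The answer is 4*exp(-sin(t)).
Step 1. Substitute u = sin(t), turning ∫(-4*exp(-sin(t))*cos(t)) dt into ∫(-4*exp(-u)) du: now ∫(-4*exp(-u)) du.
Step 2. Evaluate the standard form: now 4*exp(-u).
Step 3. Substitute back u = sin(t): now 4*exp(-sin(t)).
Answer: 4*exp(-sin(t)).


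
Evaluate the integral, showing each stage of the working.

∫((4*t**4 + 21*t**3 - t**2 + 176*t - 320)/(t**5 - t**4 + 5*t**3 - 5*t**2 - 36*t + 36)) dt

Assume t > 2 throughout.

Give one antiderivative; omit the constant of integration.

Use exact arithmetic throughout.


Step 1. Decompose ∫((4*t**4 + 21*t**3 - t**2 + 176*t - 320)/(t**5 - t**4 + 5*t**3 - 5*t**2 - 36*t + 36)) dt by partial fractions, (4*t**4 + 21*t**3 - t**2 + 176*t - 320)/(t**5 - t**4 + 5*t**3 - 5*t**2 - 36*t + 36) = 1/(t**2 + 9) - 5/(t + 2) + 4/(t - 1) + 5/(t - 2): now ∫(5/(t - 2)) dt + ∫(4/(t - 1)) dt + ∫(-5/(t + 2)) dt + ∫(1/(t**2 + 9)) dt.
Step 2. Evaluate the standard form [assuming t > 1]: now 4*log(t - 1) + ∫(5/(t - 2)) dt + ∫(-5/(t + 2)) dt + ∫(1/(t**2 + 9)) dt.
Step 3. Evaluate the standard form [assuming t > -2]: now 4*log(t - 1) - 5*log(t + 2) + ∫(5/(t - 2)) dt + ∫(1/(t**2 + 9)) dt.
Step 4. Evaluate the standard form [assuming t > 2]: now 5*log(t - 2) + 4*log(t - 1) - 5*log(t + 2) + ∫(1/(t**2 + 9)) dt.
Step 5. Evaluate the standard form: now 5*log(t - 2) + 4*log(t - 1) - 5*log(t + 2) + atan(t/3)/3.
Answer: 5*log(t - 2) + 4*log(t - 1) - 5*log(t + 2) + atan(t/3)/3.


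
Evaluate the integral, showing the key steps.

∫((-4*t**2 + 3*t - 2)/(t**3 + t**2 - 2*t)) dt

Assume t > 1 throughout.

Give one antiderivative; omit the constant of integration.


Step 1. Decompose ∫((-4*t**2 + 3*t - 2)/(t**3 + t**2 - 2*t)) dt by partial fractions, (-4*t**2 + 3*t - 2)/(t**3 + t**2 - 2*t) = -4/(t + 2) - 1/(t - 1) + 1/t: now ∫(1/t) dt + ∫(-1/(t - 1)) dt + ∫(-4/(t + 2)) dt.
Step 2. Evaluate the standard form [assuming t > 0]: now log(t) + ∫(-1/(t - 1)) dt + ∫(-4/(t + 2)) dt.
Step 3. Evaluate the standard form [assuming t > 1]: now log(t) - log(t - 1) + ∫(-4/(t + 2)) dt.
Step 4. Evaluate the standard form [assuming t > -2]: now log(t) - log(t - 1) - 4*log(t + 2).
Answer: log(t) - log(t - 1) - 4*log(t + 2).


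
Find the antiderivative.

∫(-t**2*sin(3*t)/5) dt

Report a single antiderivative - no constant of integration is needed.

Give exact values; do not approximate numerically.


Answer: t**2*cos(3*t)/15 - 2*t*sin(3*t)/45 - 2*cos(3*t)/135.


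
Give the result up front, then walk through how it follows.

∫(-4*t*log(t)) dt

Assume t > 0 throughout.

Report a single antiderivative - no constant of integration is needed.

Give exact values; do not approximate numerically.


The answer is -2*t**2*log(t) + t**2.
Step 1. Integrate ∫(-4*t*log(t)) dt by parts with u = log(t), dv = (-4*t) dt, so v = -2*t**2 [assuming t > 0]: now -2*t**2*log(t) + ∫(2*t) dt.
Step 2. Evaluate the standard form: now -2*t**2*log(t) + t**2.
Answer: -2*t**2*log(t) + t**2.


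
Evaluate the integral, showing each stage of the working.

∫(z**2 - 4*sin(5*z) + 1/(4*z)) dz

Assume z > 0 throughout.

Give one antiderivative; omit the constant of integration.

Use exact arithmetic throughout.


Step 1. Rewrite: now ∫(1/(4*z)) dz + ∫(z**2) dz + ∫(-4*sin(5*z)) dz.
Step 2. Evaluate the standard form: now z**3/3 + ∫(1/(4*z)) dz + ∫(-4*sin(5*z)) dz.
Step 3. Evaluate the standard form: now z**3/3 + 4*cos(5*z)/5 + ∫(1/(4*z)) dz.
Step 4. Evaluate the standard form [assuming z > 0]: now z**3/3 + log(z)/4 + 4*cos(5*z)/5.
Answer: z**3/3 + log(z)/4 + 4*cos(5*z)/5.


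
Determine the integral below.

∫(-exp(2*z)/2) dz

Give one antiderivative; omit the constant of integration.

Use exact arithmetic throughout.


Answer: -exp(2*z)/4.


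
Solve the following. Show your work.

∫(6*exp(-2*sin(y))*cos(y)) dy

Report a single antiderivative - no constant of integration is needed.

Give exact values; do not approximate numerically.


Step 1. Substitute u = sin(y), turning ∫(6*exp(-2*sin(y))*cos(y)) dy into ∫(6*exp(-2*u)) du: now ∫(6*exp(-2*u)) du.
Step 2. Evaluate the standard form: now -3*exp(-2*u).
Step 3. Substitute back u = sin(y): now -3*exp(-2*sin(y)).
Answer: -3*exp(-2*sin(y)).


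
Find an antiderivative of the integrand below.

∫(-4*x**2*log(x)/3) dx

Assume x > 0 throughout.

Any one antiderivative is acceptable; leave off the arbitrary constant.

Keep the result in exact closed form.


Answer: -4*x**3*log(x)/9 + 4*x**3/27.


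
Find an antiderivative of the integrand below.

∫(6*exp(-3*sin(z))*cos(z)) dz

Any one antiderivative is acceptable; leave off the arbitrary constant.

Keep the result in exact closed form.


Answer: -2*exp(-3*sin(z)).


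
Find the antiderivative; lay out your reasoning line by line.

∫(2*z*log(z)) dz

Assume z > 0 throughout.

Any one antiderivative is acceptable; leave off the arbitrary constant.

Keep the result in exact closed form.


Step 1. Integrate ∫(2*z*log(z)) dz by parts with u = log(z), dv = (2*z) dz, so v = z**2 [assuming z > 0]: now z**2*log(z) + ∫(-z) dz.
Step 2. Evaluate the standard form: now z**2*log(z) - z**2/2.
Answer: z**2*log(z) - z**2/2.


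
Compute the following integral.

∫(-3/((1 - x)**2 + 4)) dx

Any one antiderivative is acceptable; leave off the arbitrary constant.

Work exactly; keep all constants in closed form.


Answer: -3*atan(x/2 - 1/2)/2.


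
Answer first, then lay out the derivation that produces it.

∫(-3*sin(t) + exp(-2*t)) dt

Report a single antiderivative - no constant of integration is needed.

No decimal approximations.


The answer is 3*cos(t) - exp(-2*t)/2.
Step 1. Rewrite: now ∫(exp(-2*t)) dt + ∫(-3*sin(t)) dt.
Step 2. Evaluate the standard form: now 3*cos(t) + ∫(exp(-2*t)) dt.
Step 3. Evaluate the standard form: now 3*cos(t) - exp(-2*t)/2.
Answer: 3*cos(t) - exp(-2*t)/2.


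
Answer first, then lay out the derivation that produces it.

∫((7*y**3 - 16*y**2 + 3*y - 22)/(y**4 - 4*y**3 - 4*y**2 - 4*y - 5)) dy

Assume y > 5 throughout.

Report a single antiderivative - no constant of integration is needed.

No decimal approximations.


The answer is 3*log(y - 5) + 4*log(y + 1) + atan(y).
Step 1. Decompose ∫((7*y**3 - 16*y**2 + 3*y - 22)/(y**4 - 4*y**3 - 4*y**2 - 4*y - 5)) dy by partial fractions, (7*y**3 - 16*y**2 + 3*y - 22)/(y**4 - 4*y**3 - 4*y**2 - 4*y - 5) = 1/(y**2 + 1) + 4/(y + 1) + 3/(y - 5): now ∫(3/(y - 5)) dy + ∫(4/(y + 1)) dy + ∫(1/(y**2 + 1)) dy.
Step 2. Evaluate the standard form [assuming y > 5]: now 3*log(y - 5) + ∫(4/(y + 1)) dy + ∫(1/(y**2 + 1)) dy.
Step 3. Evaluate the standard form [assuming y > -1]: now 3*log(y - 5) + 4*log(y + 1) + ∫(1/(y**2 + 1)) dy.
Step 4. Evaluate the standard form: now 3*log(y - 5) + 4*log(y + 1) + atan(y).
Answer: 3*log(y - 5) + 4*log(y + 1) + atan(y).


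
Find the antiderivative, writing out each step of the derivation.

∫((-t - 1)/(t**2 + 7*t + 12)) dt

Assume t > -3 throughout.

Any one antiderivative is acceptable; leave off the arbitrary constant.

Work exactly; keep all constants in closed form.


Step 1. Decompose ∫((-t - 1)/(t**2 + 7*t + 12)) dt by partial fractions, (-t - 1)/(t**2 + 7*t + 12) = -3/(t + 4) + 2/(t + 3): now ∫(2/(t + 3)) dt + ∫(-3/(t + 4)) dt.
Step 2. Evaluate the standard form [assuming t > -4]: now -3*log(t + 4) + ∫(2/(t + 3)) dt.
Step 3. Evaluate the standard form [assuming t > -3]: now 2*log(t + 3) - 3*log(t + 4).
Answer: 2*log(t + 3) - 3*log(t + 4).


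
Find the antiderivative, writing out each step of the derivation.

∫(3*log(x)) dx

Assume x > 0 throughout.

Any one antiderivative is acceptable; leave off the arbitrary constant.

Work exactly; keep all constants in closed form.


Step 1. Integrate ∫(3*log(x)) dx by parts with u = log(x), dv = (3) dx, so v = 3*x [assuming x > 0]: now 3*x*log(x) + ∫(-3) dx.
Step 2. Evaluate the standard form: now 3*x*log(x) - 3*x.
Answer: 3*x*log(x) - 3*x.


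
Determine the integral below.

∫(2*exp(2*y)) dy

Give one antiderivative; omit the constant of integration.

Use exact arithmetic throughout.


Answer: exp(2*y).


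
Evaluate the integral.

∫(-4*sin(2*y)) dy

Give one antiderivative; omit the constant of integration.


Answer: 2*cos(2*y).


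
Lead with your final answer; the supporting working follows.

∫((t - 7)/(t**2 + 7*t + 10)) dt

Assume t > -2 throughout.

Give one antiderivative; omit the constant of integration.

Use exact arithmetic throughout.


The answer is -3*log(t + 2) + 4*log(t + 5).
Step 1. Decompose ∫((t - 7)/(t**2 + 7*t + 10)) dt by partial fractions, (t - 7)/(t**2 + 7*t + 10) = 4/(t + 5) - 3/(t + 2): now ∫(-3/(t + 2)) dt + ∫(4/(t + 5)) dt.
Step 2. Evaluate the standard form [assuming t > -5]: now 4*log(t + 5) + ∫(-3/(t + 2)) dt.
Step 3. Evaluate the standard form [assuming t > -2]: now -3*log(t + 2) + 4*log(t + 5).
Answer: -3*log(t + 2) + 4*log(t + 5).


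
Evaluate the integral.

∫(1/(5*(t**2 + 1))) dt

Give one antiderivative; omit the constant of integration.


Answer: atan(t)/5.


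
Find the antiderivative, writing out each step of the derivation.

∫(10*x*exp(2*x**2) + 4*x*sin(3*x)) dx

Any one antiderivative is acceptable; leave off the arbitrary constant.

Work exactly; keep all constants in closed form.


Step 1. Rewrite: now ∫(10*x*exp(2*x**2)) dx + ∫(4*x*sin(3*x)) dx.
Step 2. Integrate ∫(4*x*sin(3*x)) dx by parts with u = x, dv = (4*sin(3*x)) dx, so v = -4*cos(3*x)/3: now -4*x*cos(3*x)/3 + ∫(10*x*exp(2*x**2)) dx + ∫(4*cos(3*x)/3) dx.
Step 3. Evaluate the standard form: now -4*x*cos(3*x)/3 + 4*sin(3*x)/9 + ∫(10*x*exp(2*x**2)) dx.
Step 4. Substitute u = x**2, turning ∫(10*x*exp(2*x**2)) dx into ∫(5*exp(2*u)) du: now -4*x*cos(3*x)/3 + 4*sin(3*x)/9 + ∫(5*exp(2*u)) du.
Step 5. Evaluate the standard form: now -4*x*cos(3*x)/3 + 5*exp(2*u)/2 + 4*sin(3*x)/9.
Step 6. Substitute back u = x**2: now -4*x*cos(3*x)/3 + 5*exp(2*x**2)/2 + 4*sin(3*x)/9.
Answer: -4*x*cos(3*x)/3 + 5*exp(2*x**2)/2 + 4*sin(3*x)/9.


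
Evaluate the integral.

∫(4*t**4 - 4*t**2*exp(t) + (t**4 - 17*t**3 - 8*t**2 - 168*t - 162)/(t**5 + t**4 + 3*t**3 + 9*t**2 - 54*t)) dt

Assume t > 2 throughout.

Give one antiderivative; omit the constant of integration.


Answer: 4*t**5/5 - 4*t**2*exp(t) + 8*t*exp(t) - 8*exp(t) + 3*log(t) - 5*log(t - 2) + 3*log(t + 3) + atan(t/3)/3.


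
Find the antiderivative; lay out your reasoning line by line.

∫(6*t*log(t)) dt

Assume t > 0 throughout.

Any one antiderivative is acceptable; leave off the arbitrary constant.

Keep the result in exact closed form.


Step 1. Integrate ∫(6*t*log(t)) dt by parts with u = log(t), dv = (6*t) dt, so v = 3*t**2 [assuming t > 0]: now 3*t**2*log(t) + ∫(-3*t) dt.
Step 2. Evaluate the standard form: now 3*t**2*log(t) - 3*t**2/2.
Answer: 3*t**2*log(t) - 3*t**2/2.


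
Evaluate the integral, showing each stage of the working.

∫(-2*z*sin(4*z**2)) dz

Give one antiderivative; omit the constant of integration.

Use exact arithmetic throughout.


Step 1. Substitute u = z**2, turning ∫(-2*z*sin(4*z**2)) dz into ∫(-sin(4*u)) du: now ∫(-sin(4*u)) du.
Step 2. Evaluate the standard form: now cos(4*u)/4.
Step 3. Substitute back u = z**2: now cos(4*z**2)/4.
Answer: cos(4*z**2)/4.


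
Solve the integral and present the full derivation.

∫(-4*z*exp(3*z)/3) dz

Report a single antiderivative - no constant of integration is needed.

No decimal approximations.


Step 1. Integrate ∫(-4*z*exp(3*z)/3) dz by parts with u = z, dv = (-4*exp(3*z)/3) dz, so v = -4*exp(3*z)/9: now -4*z*exp(3*z)/9 + ∫(4*exp(3*z)/9) dz.
Step 2. Evaluate the standard form: now -4*z*exp(3*z)/9 + 4*exp(3*z)/27.
Answer: -4*z*exp(3*z)/9 + 4*exp(3*z)/27.


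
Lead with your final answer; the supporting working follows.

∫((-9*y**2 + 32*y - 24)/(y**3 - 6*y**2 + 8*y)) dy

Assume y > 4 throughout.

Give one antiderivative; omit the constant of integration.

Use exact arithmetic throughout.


The answer is -3*log(y) - 5*log(y - 4) - log(y - 2).
Step 1. Decompose ∫((-9*y**2 + 32*y - 24)/(y**3 - 6*y**2 + 8*y)) dy by partial fractions, (-9*y**2 + 32*y - 24)/(y**3 - 6*y**2 + 8*y) = -1/(y - 2) - 5/(y - 4) - 3/y: now ∫(-3/y) dy + ∫(-5/(y - 4)) dy + ∫(-1/(y - 2)) dy.
Step 2. Evaluate the standard form [assuming y > 0]: now -3*log(y) + ∫(-5/(y - 4)) dy + ∫(-1/(y - 2)) dy.
Step 3. Evaluate the standard form [assuming y > 2]: now -3*log(y) - log(y - 2) + ∫(-5/(y - 4)) dy.
Step 4. Evaluate the standard form [assuming y > 4]: now -3*log(y) - 5*log(y - 4) - log(y - 2).
Answer: -3*log(y) - 5*log(y - 4) - log(y - 2).


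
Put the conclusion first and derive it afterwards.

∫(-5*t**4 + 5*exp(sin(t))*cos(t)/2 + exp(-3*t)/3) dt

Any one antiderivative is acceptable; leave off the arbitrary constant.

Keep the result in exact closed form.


The answer is -t**5 + 5*exp(sin(t))/2 - exp(-3*t)/9.
Step 1. Rewrite: now ∫(-5*t**4) dt + ∫(5*exp(sin(t))*cos(t)/2) dt + ∫(exp(-3*t)/3) dt.
Step 2. Evaluate the standard form: now ∫(-5*t**4) dt + ∫(5*exp(sin(t))*cos(t)/2) dt - exp(-3*t)/9.
Step 3. Evaluate the standard form: now -t**5 + ∫(5*exp(sin(t))*cos(t)/2) dt - exp(-3*t)/9.
Step 4. Substitute u = sin(t), turning ∫(5*exp(sin(t))*cos(t)/2) dt into ∫(5*exp(u)/2) du: now -t**5 + ∫(5*exp(u)/2) du - exp(-3*t)/9.
Step 5. Evaluate the standard form: now -t**5 + 5*exp(u)/2 - exp(-3*t)/9.
Step 6. Substitute back u = sin(t): now -t**5 + 5*exp(sin(t))/2 - exp(-3*t)/9.
Answer: -t**5 + 5*exp(sin(t))/2 - exp(-3*t)/9.


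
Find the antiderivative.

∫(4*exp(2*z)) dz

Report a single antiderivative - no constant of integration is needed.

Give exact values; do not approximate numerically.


Answer: 2*exp(2*z).


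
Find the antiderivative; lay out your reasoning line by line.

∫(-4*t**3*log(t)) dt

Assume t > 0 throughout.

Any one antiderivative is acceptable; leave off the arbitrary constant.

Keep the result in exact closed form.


Step 1. Integrate ∫(-4*t**3*log(t)) dt by parts with u = log(t), dv = (-4*t**3) dt, so v = -t**4 [assuming t > 0]: now -t**4*log(t) + ∫(t**3) dt.
Step 2. Evaluate the standard form: now -t**4*log(t) + t**4/4.
Answer: -t**4*log(t) + t**4/4.


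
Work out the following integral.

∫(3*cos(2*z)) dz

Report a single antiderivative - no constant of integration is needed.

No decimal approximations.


Answer: 3*sin(2*z)/2.


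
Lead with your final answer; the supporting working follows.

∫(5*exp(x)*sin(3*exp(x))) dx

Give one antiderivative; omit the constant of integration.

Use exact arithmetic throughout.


The answer is -5*cos(3*exp(x))/3.
Step 1. Substitute u = exp(x), turning ∫(5*exp(x)*sin(3*exp(x))) dx into ∫(5*sin(3*u)) du: now ∫(5*sin(3*u)) du.
Step 2. Evaluate the standard form: now -5*cos(3*u)/3.
Step 3. Substitute back u = exp(x): now -5*cos(3*exp(x))/3.
Answer: -5*cos(3*exp(x))/3.


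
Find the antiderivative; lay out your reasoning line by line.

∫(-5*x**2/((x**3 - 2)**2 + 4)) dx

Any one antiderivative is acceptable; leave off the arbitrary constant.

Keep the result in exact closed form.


Step 1. Substitute u = x**3 - 2, turning ∫(-5*x**2/((x**3 - 2)**2 + 4)) dx into ∫(-5/(3*(u**2 + 4))) du: now ∫(-5/(3*(u**2 + 4))) du.
Step 2. Evaluate the standard form: now -5*atan(u/2)/6.
Step 3. Substitute back u = x**3 - 2: now -5*atan(x**3/2 - 1)/6.
Answer: -5*atan(x**3/2 - 1)/6.


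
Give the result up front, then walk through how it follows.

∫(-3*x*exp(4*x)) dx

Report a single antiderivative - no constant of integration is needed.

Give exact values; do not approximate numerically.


The answer is -3*x*exp(4*x)/4 + 3*exp(4*x)/16.
Step 1. Integrate ∫(-3*x*exp(4*x)) dx by parts with u = x, dv = (-3*exp(4*x)) dx, so v = -3*exp(4*x)/4: now -3*x*exp(4*x)/4 + ∫(3*exp(4*x)/4) dx.
Step 2. Evaluate the standard form: now -3*x*exp(4*x)/4 + 3*exp(4*x)/16.
Answer: -3*x*exp(4*x)/4 + 3*exp(4*x)/16.


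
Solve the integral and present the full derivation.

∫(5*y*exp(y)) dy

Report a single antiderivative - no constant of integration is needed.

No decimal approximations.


Step 1. Integrate ∫(5*y*exp(y)) dy by parts with u = y, dv = (5*exp(y)) dy, so v = 5*exp(y): now 5*y*exp(y) + ∫(-5*exp(y)) dy.
Step 2. Evaluate the standard form: now 5*y*exp(y) - 5*exp(y).
Answer: 5*y*exp(y) - 5*exp(y).


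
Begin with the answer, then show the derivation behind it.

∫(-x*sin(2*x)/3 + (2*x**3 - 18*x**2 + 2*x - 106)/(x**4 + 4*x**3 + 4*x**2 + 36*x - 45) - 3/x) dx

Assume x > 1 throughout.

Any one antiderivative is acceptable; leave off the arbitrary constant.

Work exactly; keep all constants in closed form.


The answer is x*cos(2*x)/6 - 3*log(x) - 2*log(x - 1) + 4*log(x + 5) - sin(2*x)/12 - 4*atan(x/3)/3.
Step 1. Rewrite: now ∫(-3/x) dx + ∫(-x*sin(2*x)/3) dx + ∫((2*x**3 - 18*x**2 + 2*x - 106)/(x**4 + 4*x**3 + 4*x**2 + 36*x - 45)) dx.
Step 2. Integrate ∫(-x*sin(2*x)/3) dx by parts with u = x, dv = (-sin(2*x)/3) dx, so v = cos(2*x)/6: now x*cos(2*x)/6 + ∫(-3/x) dx + ∫((2*x**3 - 18*x**2 + 2*x - 106)/(x**4 + 4*x**3 + 4*x**2 + 36*x - 45)) dx + ∫(-cos(2*x)/6) dx.
Step 3. Evaluate the standard form: now x*cos(2*x)/6 - sin(2*x)/12 + ∫(-3/x) dx + ∫((2*x**3 - 18*x**2 + 2*x - 106)/(x**4 + 4*x**3 + 4*x**2 + 36*x - 45)) dx.
Step 4. Decompose ∫((2*x**3 - 18*x**2 + 2*x - 106)/(x**4 + 4*x**3 + 4*x**2 + 36*x - 45)) dx by partial fractions, (2*x**3 - 18*x**2 + 2*x - 106)/(x**4 + 4*x**3 + 4*x**2 + 36*x - 45) = -4/(x**2 + 9) + 4/(x + 5) - 2/(x - 1): now x*cos(2*x)/6 - sin(2*x)/12 + ∫(-3/x) dx + ∫(-2/(x - 1)) dx + ∫(4/(x + 5)) dx + ∫(-4/(x**2 + 9)) dx.
Step 5. Evaluate the standard form [assuming x > -5]: now x*cos(2*x)/6 + 4*log(x + 5) - sin(2*x)/12 + ∫(-3/x) dx + ∫(-2/(x - 1)) dx + ∫(-4/(x**2 + 9)) dx.
Step 6. Evaluate the standard form [assuming x > 1]: now x*cos(2*x)/6 - 2*log(x - 1) + 4*log(x + 5) - sin(2*x)/12 + ∫(-3/x) dx + ∫(-4/(x**2 + 9)) dx.
Step 7. Evaluate the standard form: now x*cos(2*x)/6 - 2*log(x - 1) + 4*log(x + 5) - sin(2*x)/12 - 4*atan(x/3)/3 + ∫(-3/x) dx.
Step 8. Evaluate the standard form [assuming x > 0]: now x*cos(2*x)/6 - 3*log(x) - 2*log(x - 1) + 4*log(x + 5) - sin(2*x)/12 - 4*atan(x/3)/3.
Answer: x*cos(2*x)/6 - 3*log(x) - 2*log(x - 1) + 4*log(x + 5) - sin(2*x)/12 - 4*atan(x/3)/3.
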